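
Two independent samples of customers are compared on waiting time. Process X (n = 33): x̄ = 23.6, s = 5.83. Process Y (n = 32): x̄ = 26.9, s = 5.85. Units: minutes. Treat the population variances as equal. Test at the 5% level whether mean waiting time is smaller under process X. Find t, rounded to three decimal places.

-2.278

Let group 1 = process X, group 2 = process Y. H0: μ_1 = μ_2; H1: μ_1 < μ_2 (two-sample pooled-variance t-test, left-tailed).
s_p² = [(33−1)·5.83² + (32−1)·5.85²]/(33+32−2) = 34.1038
t = (23.6 − 26.9)/√[34.1038·(1/33 + 1/32)] = -2.278
df = n₁ + n₂ − 2 = 63
p-value = P(T ≤ -2.278) ≈ 0.0131
Since p ≈ 0.0131 < α = 0.05, reject H0; the data support H1.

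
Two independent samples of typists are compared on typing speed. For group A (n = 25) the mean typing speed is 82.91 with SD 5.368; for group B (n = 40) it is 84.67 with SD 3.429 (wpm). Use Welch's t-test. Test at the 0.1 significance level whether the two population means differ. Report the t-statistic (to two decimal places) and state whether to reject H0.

Let group 1 = group A, group 2 = group B. H0: μ_1 = μ_2; H1: μ_1 ≠ μ_2 (Welch's two-sample t-test, two-sided).
t = (x̄_1 − x̄_2)/√(s_1²/n_1 + s_2²/n_2) = (82.91 − 84.67)/√(5.368²/25 + 3.429²/40) = -1.46
Welch–Satterthwaite df ≈ 36.35
Two-sided p-value ≈ 0.152
Since p ≈ 0.152 > α = 0.1, fail to reject H0; the evidence is not statistically significant.

t = -1.46; fail to reject H0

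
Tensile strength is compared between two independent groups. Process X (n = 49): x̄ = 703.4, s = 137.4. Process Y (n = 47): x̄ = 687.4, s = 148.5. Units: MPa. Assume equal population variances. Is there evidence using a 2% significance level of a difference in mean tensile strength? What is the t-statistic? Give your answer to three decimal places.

0.548

Let group 1 = process X, group 2 = process Y. H0: μ_1 = μ_2; H1: μ_1 ≠ μ_2 (two-sample pooled-variance t-test, two-sided).
s_p² = [(49−1)·137.4² + (47−1)·148.5²]/(49+47−2) = 20431.7
t = (703.4 − 687.4)/√[20431.7·(1/49 + 1/47)] = 0.548
df = n₁ + n₂ − 2 = 94
Two-sided p-value ≈ 0.5848
Since p ≈ 0.5848 > α = 0.02, fail to reject H0; the evidence is not statistically significant.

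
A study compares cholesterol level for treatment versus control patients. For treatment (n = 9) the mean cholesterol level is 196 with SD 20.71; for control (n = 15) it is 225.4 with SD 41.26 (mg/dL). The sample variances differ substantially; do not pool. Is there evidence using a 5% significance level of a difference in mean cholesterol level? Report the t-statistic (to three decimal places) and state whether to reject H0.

t = -2.316; reject H0

Let group 1 = treatment, group 2 = control. H0: μ_1 = μ_2; H1: μ_1 ≠ μ_2 (Welch's two-sample t-test, two-sided).
t = (x̄_1 − x̄_2)/√(s_1²/n_1 + s_2²/n_2) = (196 − 225.4)/√(20.71²/9 + 41.26²/15) = -2.316
Welch–Satterthwaite df ≈ 21.57
Two-sided p-value ≈ 0.030
Since p ≈ 0.030 < α = 0.05, reject H0; the evidence is statistically significant.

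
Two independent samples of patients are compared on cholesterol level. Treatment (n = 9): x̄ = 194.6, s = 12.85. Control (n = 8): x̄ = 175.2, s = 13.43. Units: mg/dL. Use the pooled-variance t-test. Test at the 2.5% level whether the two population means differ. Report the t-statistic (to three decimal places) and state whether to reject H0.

t = 3.042; reject H0

Let group 1 = treatment, group 2 = control. H0: μ_1 = μ_2; H1: μ_1 ≠ μ_2 (two-sample pooled-variance t-test, two-sided).
s_p² = [(9−1)·12.85² + (8−1)·13.43²]/(9+8−2) = 172.236
t = (194.6 − 175.2)/√[172.236·(1/9 + 1/8)] = 3.042
df = n₁ + n₂ − 2 = 15
Two-sided p-value ≈ 0.008
Since p ≈ 0.008 < α = 0.025, reject H0; the evidence is statistically significant.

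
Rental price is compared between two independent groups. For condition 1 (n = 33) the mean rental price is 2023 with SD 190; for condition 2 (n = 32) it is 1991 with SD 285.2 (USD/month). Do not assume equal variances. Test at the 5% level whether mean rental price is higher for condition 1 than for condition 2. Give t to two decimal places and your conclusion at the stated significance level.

t = 0.53; fail to reject H0

Let group 1 = condition 1, group 2 = condition 2. H0: μ_1 = μ_2; H1: μ_1 > μ_2 (Welch's two-sample t-test, right-tailed).
t = (x̄_1 − x̄_2)/√(s_1²/n_1 + s_2²/n_2) = (2023 − 1991)/√(190²/33 + 285.2²/32) = 0.53
Welch–Satterthwaite df ≈ 53.78
p-value = P(T ≥ 0.53) ≈ 0.299
Since p ≈ 0.299 > α = 0.05, fail to reject H0; the evidence is not statistically significant.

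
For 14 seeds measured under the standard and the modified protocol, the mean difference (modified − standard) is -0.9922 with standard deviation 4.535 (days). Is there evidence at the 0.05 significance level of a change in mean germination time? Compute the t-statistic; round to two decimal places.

-0.82

H0: μ_d = 0; H1: μ_d ≠ 0 (paired t-test on the differences, two-sided).
t = d̄/(s_d/√n) = -0.9922/(4.535/√14) = -0.82
df = n − 1 = 13
Two-sided p-value ≈ 0.428
Since p ≈ 0.428 > α = 0.05, fail to reject H0; the data do not provide sufficient evidence against H0.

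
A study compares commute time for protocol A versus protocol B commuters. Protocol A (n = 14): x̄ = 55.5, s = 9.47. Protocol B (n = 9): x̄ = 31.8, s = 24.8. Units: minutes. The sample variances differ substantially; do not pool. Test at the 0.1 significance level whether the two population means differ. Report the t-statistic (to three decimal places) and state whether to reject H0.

Let group 1 = protocol A, group 2 = protocol B. H0: μ_1 = μ_2; H1: μ_1 ≠ μ_2 (Welch's two-sample t-test, two-sided).
t = (x̄_1 − x̄_2)/√(s_1²/n_1 + s_2²/n_2) = (55.5 − 31.8)/√(9.47²/14 + 24.8²/9) = 2.741
Welch–Satterthwaite df ≈ 9.52
Two-sided p-value ≈ 0.0217
Since p ≈ 0.0217 < α = 0.1, reject H0; the data support H1.

t = 2.741; reject H0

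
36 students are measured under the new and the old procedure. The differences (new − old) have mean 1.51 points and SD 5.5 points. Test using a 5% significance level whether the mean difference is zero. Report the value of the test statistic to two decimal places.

H0: μ_d = 0; H1: μ_d ≠ 0 (paired t-test on the differences, two-sided).
t = d̄/(s_d/√n) = 1.51/(5.5/√36) = 1.65
df = n − 1 = 35
Two-sided p-value ≈ 0.108
Since p ≈ 0.108 > α = 0.05, fail to reject H0; the data do not provide sufficient evidence against H0.

1.65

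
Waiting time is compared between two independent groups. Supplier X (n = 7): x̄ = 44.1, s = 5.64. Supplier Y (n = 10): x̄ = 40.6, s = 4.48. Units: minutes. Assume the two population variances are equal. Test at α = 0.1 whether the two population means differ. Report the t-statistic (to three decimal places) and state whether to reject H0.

Let group 1 = supplier X, group 2 = supplier Y. H0: μ_1 = μ_2; H1: μ_1 ≠ μ_2 (two-sample pooled-variance t-test, two-sided).
s_p² = [(7−1)·5.64² + (10−1)·4.48²]/(7+10−2) = 24.7661
t = (44.1 − 40.6)/√[24.7661·(1/7 + 1/10)] = 1.427
df = n₁ + n₂ − 2 = 15
Two-sided p-value ≈ 0.174
Since p ≈ 0.174 > α = 0.1, fail to reject H0; the evidence is not statistically significant.

t = 1.427; fail to reject H0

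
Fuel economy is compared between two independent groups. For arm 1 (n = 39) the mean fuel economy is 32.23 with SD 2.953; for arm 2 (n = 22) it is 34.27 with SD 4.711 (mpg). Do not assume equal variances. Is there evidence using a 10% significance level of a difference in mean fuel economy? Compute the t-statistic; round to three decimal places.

Let group 1 = arm 1, group 2 = arm 2. H0: μ_1 = μ_2; H1: μ_1 ≠ μ_2 (Welch's two-sample t-test, two-sided).
t = (x̄_1 − x̄_2)/√(s_1²/n_1 + s_2²/n_2) = (32.23 − 34.27)/√(2.953²/39 + 4.711²/22) = -1.838
Welch–Satterthwaite df ≈ 30.51
Two-sided p-value ≈ 0.076
Since p ≈ 0.076 < α = 0.1, reject H0; the data support H1.

-1.838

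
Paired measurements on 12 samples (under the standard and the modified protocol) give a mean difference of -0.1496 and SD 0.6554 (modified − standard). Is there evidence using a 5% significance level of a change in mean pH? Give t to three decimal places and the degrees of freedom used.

H0: μ_d = 0; H1: μ_d ≠ 0 (paired t-test on the differences, two-sided).
t = d̄/(s_d/√n) = -0.1496/(0.6554/√12) = -0.791
df = n − 1 = 11
Two-sided p-value ≈ 0.4458
Since p ≈ 0.4458 > α = 0.05, fail to reject H0; the data do not provide sufficient evidence against H0.

t = -0.791, df = 11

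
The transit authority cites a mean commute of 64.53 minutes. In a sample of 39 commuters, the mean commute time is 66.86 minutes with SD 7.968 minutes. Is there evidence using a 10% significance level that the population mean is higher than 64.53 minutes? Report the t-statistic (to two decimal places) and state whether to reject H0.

H0: μ = 64.53; H1: μ > 64.53 (one-sample t-test, right-tailed).
t = (x̄ − μ₀)/(s/√n) = (66.86 − 64.53)/(7.968/√39) = 1.83
df = n − 1 = 38
p-value = P(T ≥ 1.83) ≈ 0.0378
Since p ≈ 0.0378 < α = 0.1, reject H0; the data support H1.

t = 1.83; reject H0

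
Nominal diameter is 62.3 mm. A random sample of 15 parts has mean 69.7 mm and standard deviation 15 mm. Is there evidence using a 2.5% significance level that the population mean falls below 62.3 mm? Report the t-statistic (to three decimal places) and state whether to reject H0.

H0: μ = 62.3; H1: μ < 62.3 (one-sample t-test, left-tailed).
t = (x̄ − μ₀)/(s/√n) = (69.7 − 62.3)/(15/√15) = 1.911
df = n − 1 = 14
p-value = P(T ≤ 1.911) ≈ 0.962
Since p ≈ 0.962 > α = 0.025, fail to reject H0; the evidence is not statistically significant.

t = 1.911; fail to reject H0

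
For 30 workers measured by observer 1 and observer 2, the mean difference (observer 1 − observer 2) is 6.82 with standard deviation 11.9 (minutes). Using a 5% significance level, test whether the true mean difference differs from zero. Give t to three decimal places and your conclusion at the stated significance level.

H0: μ_d = 0; H1: μ_d ≠ 0 (paired t-test on the differences, two-sided).
t = d̄/(s_d/√n) = 6.82/(11.9/√30) = 3.139
df = n − 1 = 29
Two-sided p-value ≈ 0.0039
Since p ≈ 0.0039 < α = 0.05, reject H0; the data support H1.

t = 3.139; reject H0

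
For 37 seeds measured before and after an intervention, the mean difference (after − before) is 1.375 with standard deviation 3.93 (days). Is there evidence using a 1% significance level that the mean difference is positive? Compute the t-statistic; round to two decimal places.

2.13

H0: μ_d = 0; H1: μ_d > 0 (paired t-test on the differences, right-tailed).
t = d̄/(s_d/√n) = 1.375/(3.93/√37) = 2.13
df = n − 1 = 36
p-value = P(T ≥ 2.13) ≈ 0.020
Since p ≈ 0.020 > α = 0.01, fail to reject H0; the data do not provide sufficient evidence against H0.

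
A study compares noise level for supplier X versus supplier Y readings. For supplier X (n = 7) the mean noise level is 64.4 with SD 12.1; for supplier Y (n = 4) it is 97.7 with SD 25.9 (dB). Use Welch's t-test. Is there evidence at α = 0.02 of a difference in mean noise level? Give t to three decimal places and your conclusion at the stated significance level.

Let group 1 = supplier X, group 2 = supplier Y. H0: μ_1 = μ_2; H1: μ_1 ≠ μ_2 (Welch's two-sample t-test, two-sided).
t = (x̄_1 − x̄_2)/√(s_1²/n_1 + s_2²/n_2) = (64.4 − 97.7)/√(12.1²/7 + 25.9²/4) = -2.425
Welch–Satterthwaite df ≈ 3.77
Two-sided p-value ≈ 0.076
Since p ≈ 0.076 > α = 0.02, fail to reject H0; the evidence is not statistically significant.

t = -2.425; fail to reject H0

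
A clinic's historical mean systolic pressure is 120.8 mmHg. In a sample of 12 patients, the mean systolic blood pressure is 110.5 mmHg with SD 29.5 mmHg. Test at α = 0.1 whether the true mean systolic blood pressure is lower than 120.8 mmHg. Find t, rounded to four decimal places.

H0: μ = 120.8; H1: μ < 120.8 (one-sample t-test, left-tailed).
t = (x̄ − μ₀)/(s/√n) = (110.5 − 120.8)/(29.5/√12) = -1.2095
df = n − 1 = 11
p-value = P(T ≤ -1.2095) ≈ 0.1259
Since p ≈ 0.1259 > α = 0.1, fail to reject H0; the data do not provide sufficient evidence against H0.

-1.2095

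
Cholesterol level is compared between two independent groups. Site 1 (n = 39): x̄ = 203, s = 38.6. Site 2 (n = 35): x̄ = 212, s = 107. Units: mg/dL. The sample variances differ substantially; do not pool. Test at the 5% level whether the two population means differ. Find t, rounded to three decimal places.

Let group 1 = site 1, group 2 = site 2. H0: μ_1 = μ_2; H1: μ_1 ≠ μ_2 (Welch's two-sample t-test, two-sided).
t = (x̄_1 − x̄_2)/√(s_1²/n_1 + s_2²/n_2) = (203 − 212)/√(38.6²/39 + 107²/35) = -0.471
Welch–Satterthwaite df ≈ 41.89
Two-sided p-value ≈ 0.640
Since p ≈ 0.640 > α = 0.05, fail to reject H0; the data do not provide sufficient evidence against H0.

-0.471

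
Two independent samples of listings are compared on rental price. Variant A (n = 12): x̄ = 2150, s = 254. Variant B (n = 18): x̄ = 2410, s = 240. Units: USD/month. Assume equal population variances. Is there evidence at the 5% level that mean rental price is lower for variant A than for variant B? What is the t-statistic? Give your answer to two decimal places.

-2.84

Let group 1 = variant A, group 2 = variant B. H0: μ_1 = μ_2; H1: μ_1 < μ_2 (two-sample pooled-variance t-test, left-tailed).
s_p² = [(12−1)·254² + (18−1)·240²]/(12+18−2) = 60317
t = (2150 − 2410)/√[60317·(1/12 + 1/18)] = -2.84
df = n₁ + n₂ − 2 = 28
p-value = P(T ≤ -2.84) ≈ 0.0041
Since p ≈ 0.0041 < α = 0.05, reject H0; the evidence is statistically significant.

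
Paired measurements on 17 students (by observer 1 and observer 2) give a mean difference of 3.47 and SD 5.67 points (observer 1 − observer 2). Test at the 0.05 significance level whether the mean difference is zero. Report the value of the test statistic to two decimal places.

2.52

H0: μ_d = 0; H1: μ_d ≠ 0 (paired t-test on the differences, two-sided).
t = d̄/(s_d/√n) = 3.47/(5.67/√17) = 2.52
df = n − 1 = 16
Two-sided p-value ≈ 0.023
Since p ≈ 0.023 < α = 0.05, reject H0; the evidence is statistically significant.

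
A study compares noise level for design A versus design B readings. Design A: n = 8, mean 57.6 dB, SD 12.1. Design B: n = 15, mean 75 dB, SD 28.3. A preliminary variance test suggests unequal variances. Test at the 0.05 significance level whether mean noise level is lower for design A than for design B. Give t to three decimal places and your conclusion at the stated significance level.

t = -2.055; reject H0

Let group 1 = design A, group 2 = design B. H0: μ_1 = μ_2; H1: μ_1 < μ_2 (Welch's two-sample t-test, left-tailed).
t = (x̄_1 − x̄_2)/√(s_1²/n_1 + s_2²/n_2) = (57.6 − 75)/√(12.1²/8 + 28.3²/15) = -2.055
Welch–Satterthwaite df ≈ 20.44
p-value = P(T ≤ -2.055) ≈ 0.026
Since p ≈ 0.026 < α = 0.05, reject H0; the data support H1.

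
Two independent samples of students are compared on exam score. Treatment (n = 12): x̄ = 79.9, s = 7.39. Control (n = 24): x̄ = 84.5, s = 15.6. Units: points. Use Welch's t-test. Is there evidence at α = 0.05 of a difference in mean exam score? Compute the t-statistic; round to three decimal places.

-1.200

Let group 1 = treatment, group 2 = control. H0: μ_1 = μ_2; H1: μ_1 ≠ μ_2 (Welch's two-sample t-test, two-sided).
t = (x̄_1 − x̄_2)/√(s_1²/n_1 + s_2²/n_2) = (79.9 − 84.5)/√(7.39²/12 + 15.6²/24) = -1.200
Welch–Satterthwaite df ≈ 33.97
Two-sided p-value ≈ 0.238
Since p ≈ 0.238 > α = 0.05, fail to reject H0; the evidence is not statistically significant.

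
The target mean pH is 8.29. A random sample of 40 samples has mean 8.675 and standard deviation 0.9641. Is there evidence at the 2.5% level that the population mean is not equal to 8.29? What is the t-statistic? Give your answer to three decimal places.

2.526

H0: μ = 8.29; H1: μ ≠ 8.29 (one-sample t-test, two-sided).
t = (x̄ − μ₀)/(s/√n) = (8.675 − 8.29)/(0.9641/√40) = 2.526
df = n − 1 = 39
Two-sided p-value ≈ 0.016
Since p ≈ 0.016 < α = 0.025, reject H0; the evidence is statistically significant.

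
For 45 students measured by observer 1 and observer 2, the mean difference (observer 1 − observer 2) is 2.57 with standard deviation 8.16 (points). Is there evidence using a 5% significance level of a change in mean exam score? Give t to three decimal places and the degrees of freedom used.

H0: μ_d = 0; H1: μ_d ≠ 0 (paired t-test on the differences, two-sided).
t = d̄/(s_d/√n) = 2.57/(8.16/√45) = 2.113
df = n − 1 = 44
Two-sided p-value ≈ 0.0403
Since p ≈ 0.0403 < α = 0.05, reject H0; the data support H1.

t = 2.113, df = 44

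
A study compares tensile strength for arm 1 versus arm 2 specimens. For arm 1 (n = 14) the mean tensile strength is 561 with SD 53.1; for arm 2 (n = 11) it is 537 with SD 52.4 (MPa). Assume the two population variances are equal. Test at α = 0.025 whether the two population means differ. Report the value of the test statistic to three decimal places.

Let group 1 = arm 1, group 2 = arm 2. H0: μ_1 = μ_2; H1: μ_1 ≠ μ_2 (two-sample pooled-variance t-test, two-sided).
s_p² = [(14−1)·53.1² + (11−1)·52.4²]/(14+11−2) = 2787.5
t = (561 − 537)/√[2787.5·(1/14 + 1/11)] = 1.128
df = n₁ + n₂ − 2 = 23
Two-sided p-value ≈ 0.2709
Since p ≈ 0.2709 > α = 0.025, fail to reject H0; the data do not provide sufficient evidence against H0.

1.128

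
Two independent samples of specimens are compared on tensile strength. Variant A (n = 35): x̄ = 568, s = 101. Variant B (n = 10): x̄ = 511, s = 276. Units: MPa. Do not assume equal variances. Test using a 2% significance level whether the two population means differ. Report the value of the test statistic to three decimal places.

Let group 1 = variant A, group 2 = variant B. H0: μ_1 = μ_2; H1: μ_1 ≠ μ_2 (Welch's two-sample t-test, two-sided).
t = (x̄_1 − x̄_2)/√(s_1²/n_1 + s_2²/n_2) = (568 − 511)/√(101²/35 + 276²/10) = 0.641
Welch–Satterthwaite df ≈ 9.70
Two-sided p-value ≈ 0.5364
Since p ≈ 0.5364 > α = 0.02, fail to reject H0; the evidence is not statistically significant.

0.641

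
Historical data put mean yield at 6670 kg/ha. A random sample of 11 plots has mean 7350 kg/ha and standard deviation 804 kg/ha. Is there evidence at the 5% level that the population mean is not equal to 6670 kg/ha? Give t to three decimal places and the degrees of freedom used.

H0: μ = 6670; H1: μ ≠ 6670 (one-sample t-test, two-sided).
t = (x̄ − μ₀)/(s/√n) = (7350 − 6670)/(804/√11) = 2.805
df = n − 1 = 10
Two-sided p-value ≈ 0.019
Since p ≈ 0.019 < α = 0.05, reject H0; the evidence is statistically significant.

t = 2.805, df = 10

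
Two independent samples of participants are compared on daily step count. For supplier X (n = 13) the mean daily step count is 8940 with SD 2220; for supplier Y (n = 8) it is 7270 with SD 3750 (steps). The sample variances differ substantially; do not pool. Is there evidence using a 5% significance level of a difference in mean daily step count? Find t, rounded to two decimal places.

1.14

Let group 1 = supplier X, group 2 = supplier Y. H0: μ_1 = μ_2; H1: μ_1 ≠ μ_2 (Welch's two-sample t-test, two-sided).
t = (x̄_1 − x̄_2)/√(s_1²/n_1 + s_2²/n_2) = (8940 − 7270)/√(2220²/13 + 3750²/8) = 1.14
Welch–Satterthwaite df ≈ 10.07
Two-sided p-value ≈ 0.2797
Since p ≈ 0.2797 > α = 0.05, fail to reject H0; the evidence is not statistically significant.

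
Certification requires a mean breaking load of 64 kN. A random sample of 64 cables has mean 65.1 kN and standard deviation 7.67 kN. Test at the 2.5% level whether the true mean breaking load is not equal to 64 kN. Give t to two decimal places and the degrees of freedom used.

H0: μ = 64; H1: μ ≠ 64 (one-sample t-test, two-sided).
t = (x̄ − μ₀)/(s/√n) = (65.1 − 64)/(7.67/√64) = 1.15
df = n − 1 = 63
Two-sided p-value ≈ 0.256
Since p ≈ 0.256 > α = 0.025, fail to reject H0; the evidence is not statistically significant.

t = 1.15, df = 63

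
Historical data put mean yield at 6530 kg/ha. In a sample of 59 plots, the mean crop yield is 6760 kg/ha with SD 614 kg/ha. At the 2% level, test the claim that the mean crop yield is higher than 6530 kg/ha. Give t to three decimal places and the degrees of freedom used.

H0: μ = 6530; H1: μ > 6530 (one-sample t-test, right-tailed).
t = (x̄ − μ₀)/(s/√n) = (6760 − 6530)/(614/√59) = 2.877
df = n − 1 = 58
p-value = P(T ≥ 2.877) ≈ 0.0028
Since p ≈ 0.0028 < α = 0.02, reject H0; the evidence is statistically significant.

t = 2.877, df = 58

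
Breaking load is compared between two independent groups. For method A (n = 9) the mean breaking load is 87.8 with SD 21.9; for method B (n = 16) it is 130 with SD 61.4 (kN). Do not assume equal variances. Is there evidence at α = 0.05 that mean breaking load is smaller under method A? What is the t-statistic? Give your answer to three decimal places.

-2.483

Let group 1 = method A, group 2 = method B. H0: μ_1 = μ_2; H1: μ_1 < μ_2 (Welch's two-sample t-test, left-tailed).
t = (x̄_1 − x̄_2)/√(s_1²/n_1 + s_2²/n_2) = (87.8 − 130)/√(21.9²/9 + 61.4²/16) = -2.483
Welch–Satterthwaite df ≈ 20.58
p-value = P(T ≤ -2.483) ≈ 0.0109
Since p ≈ 0.0109 < α = 0.05, reject H0; the data support H1.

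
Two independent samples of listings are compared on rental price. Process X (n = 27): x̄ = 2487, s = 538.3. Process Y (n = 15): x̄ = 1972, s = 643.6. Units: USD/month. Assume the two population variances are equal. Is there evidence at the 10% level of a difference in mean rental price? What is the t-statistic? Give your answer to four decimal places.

2.7700

Let group 1 = process X, group 2 = process Y. H0: μ_1 = μ_2; H1: μ_1 ≠ μ_2 (two-sample pooled-variance t-test, two-sided).
s_p² = [(27−1)·538.3² + (15−1)·643.6²]/(27+15−2) = 333326
t = (2487 − 1972)/√[333326·(1/27 + 1/15)] = 2.7700
df = n₁ + n₂ − 2 = 40
Two-sided p-value ≈ 0.0085
Since p ≈ 0.0085 < α = 0.1, reject H0; the data support H1.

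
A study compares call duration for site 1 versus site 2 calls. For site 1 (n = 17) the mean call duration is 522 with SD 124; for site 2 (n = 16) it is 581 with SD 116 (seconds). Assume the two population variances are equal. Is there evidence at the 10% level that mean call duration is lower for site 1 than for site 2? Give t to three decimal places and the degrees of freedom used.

t = -1.409, df = 31

Let group 1 = site 1, group 2 = site 2. H0: μ_1 = μ_2; H1: μ_1 < μ_2 (two-sample pooled-variance t-test, left-tailed).
s_p² = [(17−1)·124² + (16−1)·116²]/(17+16−2) = 14447
t = (522 − 581)/√[14447·(1/17 + 1/16)] = -1.409
df = n₁ + n₂ − 2 = 31
p-value = P(T ≤ -1.409) ≈ 0.0844
Since p ≈ 0.0844 < α = 0.1, reject H0; the evidence is statistically significant.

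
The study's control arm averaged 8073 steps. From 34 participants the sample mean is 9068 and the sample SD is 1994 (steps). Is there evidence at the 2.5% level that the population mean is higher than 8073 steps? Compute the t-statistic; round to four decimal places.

2.9096

H0: μ = 8073; H1: μ > 8073 (one-sample t-test, right-tailed).
t = (x̄ − μ₀)/(s/√n) = (9068 − 8073)/(1994/√34) = 2.9096
df = n − 1 = 33
p-value = P(T ≥ 2.9096) ≈ 0.003
Since p ≈ 0.003 < α = 0.025, reject H0; the evidence is statistically significant.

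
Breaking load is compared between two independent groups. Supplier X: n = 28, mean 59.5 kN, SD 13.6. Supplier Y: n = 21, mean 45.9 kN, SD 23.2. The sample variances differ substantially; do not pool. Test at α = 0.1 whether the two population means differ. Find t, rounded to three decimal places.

2.395

Let group 1 = supplier X, group 2 = supplier Y. H0: μ_1 = μ_2; H1: μ_1 ≠ μ_2 (Welch's two-sample t-test, two-sided).
t = (x̄_1 − x̄_2)/√(s_1²/n_1 + s_2²/n_2) = (59.5 − 45.9)/√(13.6²/28 + 23.2²/21) = 2.395
Welch–Satterthwaite df ≈ 30.15
Two-sided p-value ≈ 0.023
Since p ≈ 0.023 < α = 0.1, reject H0; the data support H1.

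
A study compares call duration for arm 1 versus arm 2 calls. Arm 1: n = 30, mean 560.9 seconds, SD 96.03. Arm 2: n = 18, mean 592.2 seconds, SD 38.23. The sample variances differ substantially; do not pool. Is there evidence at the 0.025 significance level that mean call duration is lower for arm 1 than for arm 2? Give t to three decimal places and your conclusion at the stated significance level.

Let group 1 = arm 1, group 2 = arm 2. H0: μ_1 = μ_2; H1: μ_1 < μ_2 (Welch's two-sample t-test, left-tailed).
t = (x̄_1 − x̄_2)/√(s_1²/n_1 + s_2²/n_2) = (560.9 − 592.2)/√(96.03²/30 + 38.23²/18) = -1.588
Welch–Satterthwaite df ≈ 41.41
p-value = P(T ≤ -1.588) ≈ 0.0600
Since p ≈ 0.0600 > α = 0.025, fail to reject H0; the data do not provide sufficient evidence against H0.

t = -1.588; fail to reject H0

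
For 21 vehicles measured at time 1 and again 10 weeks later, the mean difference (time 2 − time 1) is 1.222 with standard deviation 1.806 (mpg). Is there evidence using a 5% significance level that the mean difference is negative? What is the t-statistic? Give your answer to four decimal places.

3.1007

H0: μ_d = 0; H1: μ_d < 0 (paired t-test on the differences, left-tailed).
t = d̄/(s_d/√n) = 1.222/(1.806/√21) = 3.1007
df = n − 1 = 20
p-value = P(T ≤ 3.1007) ≈ 0.997
Since p ≈ 0.997 > α = 0.05, fail to reject H0; the data do not provide sufficient evidence against H0.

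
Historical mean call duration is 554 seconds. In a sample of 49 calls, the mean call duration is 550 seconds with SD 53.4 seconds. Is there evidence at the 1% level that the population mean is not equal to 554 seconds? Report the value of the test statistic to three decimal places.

-0.524

H0: μ = 554; H1: μ ≠ 554 (one-sample t-test, two-sided).
t = (x̄ − μ₀)/(s/√n) = (550 − 554)/(53.4/√49) = -0.524
df = n − 1 = 48
Two-sided p-value ≈ 0.602
Since p ≈ 0.602 > α = 0.01, fail to reject H0; the evidence is not statistically significant.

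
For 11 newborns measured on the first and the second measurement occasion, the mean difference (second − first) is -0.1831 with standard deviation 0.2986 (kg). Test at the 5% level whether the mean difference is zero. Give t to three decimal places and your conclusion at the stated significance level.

H0: μ_d = 0; H1: μ_d ≠ 0 (paired t-test on the differences, two-sided).
t = d̄/(s_d/√n) = -0.1831/(0.2986/√11) = -2.034
df = n − 1 = 10
Two-sided p-value ≈ 0.069
Since p ≈ 0.069 > α = 0.05, fail to reject H0; the data do not provide sufficient evidence against H0.

t = -2.034; fail to reject H0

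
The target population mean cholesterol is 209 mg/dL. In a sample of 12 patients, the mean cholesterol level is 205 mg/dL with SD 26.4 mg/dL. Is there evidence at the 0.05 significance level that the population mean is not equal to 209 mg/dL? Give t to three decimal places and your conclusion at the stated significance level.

H0: μ = 209; H1: μ ≠ 209 (one-sample t-test, two-sided).
t = (x̄ − μ₀)/(s/√n) = (205 − 209)/(26.4/√12) = -0.525
df = n − 1 = 11
Two-sided p-value ≈ 0.610
Since p ≈ 0.610 > α = 0.05, fail to reject H0; the data do not provide sufficient evidence against H0.

t = -0.525; fail to reject H0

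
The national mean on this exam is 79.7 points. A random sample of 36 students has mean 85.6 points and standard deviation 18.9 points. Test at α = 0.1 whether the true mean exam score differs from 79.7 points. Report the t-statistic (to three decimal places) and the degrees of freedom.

t = 1.873, df = 35

H0: μ = 79.7; H1: μ ≠ 79.7 (one-sample t-test, two-sided).
t = (x̄ − μ₀)/(s/√n) = (85.6 − 79.7)/(18.9/√36) = 1.873
df = n − 1 = 35
Two-sided p-value ≈ 0.069
Since p ≈ 0.069 < α = 0.1, reject H0; the evidence is statistically significant.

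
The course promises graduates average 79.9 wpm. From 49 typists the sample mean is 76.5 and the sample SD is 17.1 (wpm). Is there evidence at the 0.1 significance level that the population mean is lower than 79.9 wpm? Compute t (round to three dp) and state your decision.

H0: μ = 79.9; H1: μ < 79.9 (one-sample t-test, left-tailed).
t = (x̄ − μ₀)/(s/√n) = (76.5 − 79.9)/(17.1/√49) = -1.392
df = n − 1 = 48
p-value = P(T ≤ -1.392) ≈ 0.085
Since p ≈ 0.085 < α = 0.1, reject H0; the evidence is statistically significant.

t = -1.392; reject H0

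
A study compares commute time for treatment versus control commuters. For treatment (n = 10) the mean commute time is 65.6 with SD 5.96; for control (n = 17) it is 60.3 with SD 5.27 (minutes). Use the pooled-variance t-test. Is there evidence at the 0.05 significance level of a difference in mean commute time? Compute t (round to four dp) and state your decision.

Let group 1 = treatment, group 2 = control. H0: μ_1 = μ_2; H1: μ_1 ≠ μ_2 (two-sample pooled-variance t-test, two-sided).
s_p² = [(10−1)·5.96² + (17−1)·5.27²]/(10+17−2) = 30.5624
t = (65.6 − 60.3)/√[30.5624·(1/10 + 1/17)] = 2.4056
df = n₁ + n₂ − 2 = 25
Two-sided p-value ≈ 0.0239
Since p ≈ 0.0239 < α = 0.05, reject H0; the evidence is statistically significant.

t = 2.4056; reject H0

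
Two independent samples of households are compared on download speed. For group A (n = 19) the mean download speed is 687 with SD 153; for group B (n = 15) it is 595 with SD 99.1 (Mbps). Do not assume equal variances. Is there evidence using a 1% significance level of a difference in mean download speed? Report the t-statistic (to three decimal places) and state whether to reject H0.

t = 2.118; fail to reject H0

Let group 1 = group A, group 2 = group B. H0: μ_1 = μ_2; H1: μ_1 ≠ μ_2 (Welch's two-sample t-test, two-sided).
t = (x̄_1 − x̄_2)/√(s_1²/n_1 + s_2²/n_2) = (687 − 595)/√(153²/19 + 99.1²/15) = 2.118
Welch–Satterthwaite df ≈ 30.97
Two-sided p-value ≈ 0.042
Since p ≈ 0.042 > α = 0.01, fail to reject H0; the evidence is not statistically significant.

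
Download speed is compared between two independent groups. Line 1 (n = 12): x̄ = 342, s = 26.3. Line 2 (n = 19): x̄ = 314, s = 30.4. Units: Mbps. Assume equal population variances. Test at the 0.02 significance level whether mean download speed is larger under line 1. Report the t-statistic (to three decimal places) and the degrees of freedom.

t = 2.626, df = 29

Let group 1 = line 1, group 2 = line 2. H0: μ_1 = μ_2; H1: μ_1 > μ_2 (two-sample pooled-variance t-test, right-tailed).
s_p² = [(12−1)·26.3² + (19−1)·30.4²]/(12+19−2) = 835.982
t = (342 − 314)/√[835.982·(1/12 + 1/19)] = 2.626
df = n₁ + n₂ − 2 = 29
p-value = P(T ≥ 2.626) ≈ 0.007
Since p ≈ 0.007 < α = 0.02, reject H0; the data support H1.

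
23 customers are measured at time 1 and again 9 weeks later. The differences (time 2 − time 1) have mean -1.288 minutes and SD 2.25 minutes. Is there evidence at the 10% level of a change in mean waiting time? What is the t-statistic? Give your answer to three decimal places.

H0: μ_d = 0; H1: μ_d ≠ 0 (paired t-test on the differences, two-sided).
t = d̄/(s_d/√n) = -1.288/(2.25/√23) = -2.745
df = n − 1 = 22
Two-sided p-value ≈ 0.0118
Since p ≈ 0.0118 < α = 0.1, reject H0; the evidence is statistically significant.

-2.745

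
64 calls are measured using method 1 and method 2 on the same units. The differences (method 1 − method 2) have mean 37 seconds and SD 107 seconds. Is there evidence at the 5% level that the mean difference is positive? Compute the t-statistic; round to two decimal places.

2.77

H0: μ_d = 0; H1: μ_d > 0 (paired t-test on the differences, right-tailed).
t = d̄/(s_d/√n) = 37/(107/√64) = 2.77
df = n − 1 = 63
p-value = P(T ≥ 2.77) ≈ 0.004
Since p ≈ 0.004 < α = 0.05, reject H0; the data support H1.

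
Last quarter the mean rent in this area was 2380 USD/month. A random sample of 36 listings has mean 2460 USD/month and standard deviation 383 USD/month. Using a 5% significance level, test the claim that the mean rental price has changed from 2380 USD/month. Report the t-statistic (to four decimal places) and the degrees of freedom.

t = 1.2533, df = 35

H0: μ = 2380; H1: μ ≠ 2380 (one-sample t-test, two-sided).
t = (x̄ − μ₀)/(s/√n) = (2460 − 2380)/(383/√36) = 1.2533
df = n − 1 = 35
Two-sided p-value ≈ 0.2184
Since p ≈ 0.2184 > α = 0.05, fail to reject H0; the data do not provide sufficient evidence against H0.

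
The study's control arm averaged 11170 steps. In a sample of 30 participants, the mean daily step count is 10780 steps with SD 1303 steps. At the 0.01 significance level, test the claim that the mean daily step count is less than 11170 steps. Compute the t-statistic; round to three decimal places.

-1.639

H0: μ = 11170; H1: μ < 11170 (one-sample t-test, left-tailed).
t = (x̄ − μ₀)/(s/√n) = (10780 − 11170)/(1303/√30) = -1.639
df = n − 1 = 29
p-value = P(T ≤ -1.639) ≈ 0.0560
Since p ≈ 0.0560 > α = 0.01, fail to reject H0; the evidence is not statistically significant.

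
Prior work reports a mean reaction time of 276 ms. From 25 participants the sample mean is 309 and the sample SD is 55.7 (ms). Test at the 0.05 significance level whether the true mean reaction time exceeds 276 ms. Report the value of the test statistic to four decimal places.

2.9623

H0: μ = 276; H1: μ > 276 (one-sample t-test, right-tailed).
t = (x̄ − μ₀)/(s/√n) = (309 − 276)/(55.7/√25) = 2.9623
df = n − 1 = 24
p-value = P(T ≥ 2.9623) ≈ 0.003
Since p ≈ 0.003 < α = 0.05, reject H0; the data support H1.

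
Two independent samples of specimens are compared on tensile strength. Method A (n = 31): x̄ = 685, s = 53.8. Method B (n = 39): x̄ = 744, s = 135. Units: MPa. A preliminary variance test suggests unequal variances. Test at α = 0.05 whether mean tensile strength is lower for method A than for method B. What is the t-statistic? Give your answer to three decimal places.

Let group 1 = method A, group 2 = method B. H0: μ_1 = μ_2; H1: μ_1 < μ_2 (Welch's two-sample t-test, left-tailed).
t = (x̄_1 − x̄_2)/√(s_1²/n_1 + s_2²/n_2) = (685 − 744)/√(53.8²/31 + 135²/39) = -2.492
Welch–Satterthwaite df ≈ 52.07
p-value = P(T ≤ -2.492) ≈ 0.0080
Since p ≈ 0.0080 < α = 0.05, reject H0; the data support H1.

-2.492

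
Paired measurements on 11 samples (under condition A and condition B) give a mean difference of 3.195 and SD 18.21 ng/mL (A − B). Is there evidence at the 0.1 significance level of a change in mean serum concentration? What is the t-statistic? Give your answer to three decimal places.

H0: μ_d = 0; H1: μ_d ≠ 0 (paired t-test on the differences, two-sided).
t = d̄/(s_d/√n) = 3.195/(18.21/√11) = 0.582
df = n − 1 = 10
Two-sided p-value ≈ 0.574
Since p ≈ 0.574 > α = 0.1, fail to reject H0; the evidence is not statistically significant.

0.582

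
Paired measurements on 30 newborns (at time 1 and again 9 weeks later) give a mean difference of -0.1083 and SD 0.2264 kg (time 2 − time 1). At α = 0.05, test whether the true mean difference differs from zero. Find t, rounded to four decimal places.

-2.6201

H0: μ_d = 0; H1: μ_d ≠ 0 (paired t-test on the differences, two-sided).
t = d̄/(s_d/√n) = -0.1083/(0.2264/√30) = -2.6201
df = n − 1 = 29
Two-sided p-value ≈ 0.014
Since p ≈ 0.014 < α = 0.05, reject H0; the evidence is statistically significant.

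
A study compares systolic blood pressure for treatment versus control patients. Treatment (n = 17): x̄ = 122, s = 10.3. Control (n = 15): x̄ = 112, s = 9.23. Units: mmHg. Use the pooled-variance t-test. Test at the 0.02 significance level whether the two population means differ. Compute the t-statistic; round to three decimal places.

2.876

Let group 1 = treatment, group 2 = control. H0: μ_1 = μ_2; H1: μ_1 ≠ μ_2 (two-sample pooled-variance t-test, two-sided).
s_p² = [(17−1)·10.3² + (15−1)·9.23²]/(17+15−2) = 96.338
t = (122 − 112)/√[96.338·(1/17 + 1/15)] = 2.876
df = n₁ + n₂ − 2 = 30
Two-sided p-value ≈ 0.007
Since p ≈ 0.007 < α = 0.02, reject H0; the evidence is statistically significant.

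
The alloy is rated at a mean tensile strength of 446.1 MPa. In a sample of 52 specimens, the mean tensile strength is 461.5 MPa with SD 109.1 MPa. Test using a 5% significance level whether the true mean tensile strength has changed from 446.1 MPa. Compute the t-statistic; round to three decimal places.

1.018

H0: μ = 446.1; H1: μ ≠ 446.1 (one-sample t-test, two-sided).
t = (x̄ − μ₀)/(s/√n) = (461.5 − 446.1)/(109.1/√52) = 1.018
df = n − 1 = 51
Two-sided p-value ≈ 0.314
Since p ≈ 0.314 > α = 0.05, fail to reject H0; the evidence is not statistically significant.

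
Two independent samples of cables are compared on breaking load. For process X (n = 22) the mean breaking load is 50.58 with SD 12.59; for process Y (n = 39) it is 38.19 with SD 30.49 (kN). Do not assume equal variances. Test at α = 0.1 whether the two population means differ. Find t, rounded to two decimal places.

2.22

Let group 1 = process X, group 2 = process Y. H0: μ_1 = μ_2; H1: μ_1 ≠ μ_2 (Welch's two-sample t-test, two-sided).
t = (x̄_1 − x̄_2)/√(s_1²/n_1 + s_2²/n_2) = (50.58 − 38.19)/√(12.59²/22 + 30.49²/39) = 2.22
Welch–Satterthwaite df ≈ 55.30
Two-sided p-value ≈ 0.030
Since p ≈ 0.030 < α = 0.1, reject H0; the data support H1.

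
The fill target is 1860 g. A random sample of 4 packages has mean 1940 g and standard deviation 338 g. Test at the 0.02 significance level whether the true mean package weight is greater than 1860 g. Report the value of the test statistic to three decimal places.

0.473

H0: μ = 1860; H1: μ > 1860 (one-sample t-test, right-tailed).
t = (x̄ − μ₀)/(s/√n) = (1940 − 1860)/(338/√4) = 0.473
df = n − 1 = 3
p-value = P(T ≥ 0.473) ≈ 0.334
Since p ≈ 0.334 > α = 0.02, fail to reject H0; the evidence is not statistically significant.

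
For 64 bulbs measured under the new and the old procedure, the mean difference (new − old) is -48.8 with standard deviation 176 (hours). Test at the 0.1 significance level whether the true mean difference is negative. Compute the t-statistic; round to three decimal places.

H0: μ_d = 0; H1: μ_d < 0 (paired t-test on the differences, left-tailed).
t = d̄/(s_d/√n) = -48.8/(176/√64) = -2.218
df = n − 1 = 63
p-value = P(T ≤ -2.218) ≈ 0.0151
Since p ≈ 0.0151 < α = 0.1, reject H0; the data support H1.

-2.218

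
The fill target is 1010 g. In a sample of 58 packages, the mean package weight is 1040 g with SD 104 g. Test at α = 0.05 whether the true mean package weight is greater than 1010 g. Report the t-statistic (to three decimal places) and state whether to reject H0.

H0: μ = 1010; H1: μ > 1010 (one-sample t-test, right-tailed).
t = (x̄ − μ₀)/(s/√n) = (1040 − 1010)/(104/√58) = 2.197
df = n − 1 = 57
p-value = P(T ≥ 2.197) ≈ 0.0161
Since p ≈ 0.0161 < α = 0.05, reject H0; the evidence is statistically significant.

t = 2.197; reject H0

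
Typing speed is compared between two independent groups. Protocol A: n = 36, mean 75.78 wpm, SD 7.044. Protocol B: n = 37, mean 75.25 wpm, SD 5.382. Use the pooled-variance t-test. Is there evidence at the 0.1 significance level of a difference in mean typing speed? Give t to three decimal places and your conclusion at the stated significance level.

t = 0.362; fail to reject H0

Let group 1 = protocol A, group 2 = protocol B. H0: μ_1 = μ_2; H1: μ_1 ≠ μ_2 (two-sample pooled-variance t-test, two-sided).
s_p² = [(36−1)·7.044² + (37−1)·5.382²]/(36+37−2) = 39.1465
t = (75.78 − 75.25)/√[39.1465·(1/36 + 1/37)] = 0.362
df = n₁ + n₂ − 2 = 71
Two-sided p-value ≈ 0.719
Since p ≈ 0.719 > α = 0.1, fail to reject H0; the evidence is not statistically significant.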